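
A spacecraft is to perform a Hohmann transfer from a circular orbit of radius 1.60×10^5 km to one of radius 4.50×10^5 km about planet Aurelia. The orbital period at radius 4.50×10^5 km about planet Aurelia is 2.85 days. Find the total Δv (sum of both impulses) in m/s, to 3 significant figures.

Δv = 7300 m/s

From Kepler's third law T² = 4π²r³/μ at r = 4.50×10^5 km, T = 2.85 days = 2.85 × 86400 s = 2.4624×10^5 s: μ = 4π²r³/T² = 5.93308×10^7 km³/s².
Transfer-ellipse semi-major axis a_t = (r₁ + r₂)/2 = (1.600×10^5 + 4.500×10^5)/2 = 3.050×10^5 km.
Circular speed at r₁: v₁ = √(μ/r₁) = √(5.93308×10^7/1.600×10^5) = 19.2566 km/s.
Transfer-orbit speed at r₁ (vis-viva): v_p = √[μ(2/r₁ − 1/a_t)] = 23.3903 km/s.
First burn Δv₁ = |v_p − v₁| = 4.134 km/s.
Circular speed at r₂: v₂ = √(μ/r₂) = 11.4824 km/s.
Transfer-orbit speed at r₂: v_a = √[μ(2/r₂ − 1/a_t)] = 8.31656 km/s.
Second burn Δv₂ = |v₂ − v_a| = 3.166 km/s.
Δv = Δv₁ + Δv₂ = 4.134 + 3.166 = 7.300 km/s.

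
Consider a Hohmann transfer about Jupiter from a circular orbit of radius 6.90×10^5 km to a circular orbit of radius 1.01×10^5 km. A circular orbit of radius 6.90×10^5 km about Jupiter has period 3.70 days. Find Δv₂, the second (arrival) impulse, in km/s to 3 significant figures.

Δv₂ = 11.4 km/s

From Kepler's third law T² = 4π²r³/μ at r = 6.90×10^5 km, T = 3.70 days = 3.70 × 86400 s = 3.1968×10^5 s: μ = 4π²r³/T² = 1.26904×10^8 km³/s².
The Hohmann ellipse has a_t = (r₁ + r₂)/2 = 3.955×10^5 km.
On the circular orbit at r = 1.010×10^5 km, v_c = √(μ/r) = 35.45 km/s.
Transfer-orbit speed at the same r (vis-viva, a = a_t): v_t = √[μ(2/r − 1/a_t)] = 46.82 km/s.
Δv₂ = |v_t − v_c| = |46.82 − 35.45| = 11.37 km/s.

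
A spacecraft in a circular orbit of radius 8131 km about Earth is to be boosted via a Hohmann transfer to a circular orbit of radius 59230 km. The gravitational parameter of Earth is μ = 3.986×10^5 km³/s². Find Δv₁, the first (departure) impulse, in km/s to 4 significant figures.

Δv₁ = 2.283 km/s

The Hohmann ellipse has a_t = (r₁ + r₂)/2 = 33680.5 km.
On the circular orbit at r = 8131 km, v_c = √(μ/r) = 7.002 km/s.
Transfer-orbit speed at the same r (vis-viva, a = a_t): v_t = √[μ(2/r − 1/a_t)] = 9.285 km/s.
Δv₁ = |v_t − v_c| = |9.285 − 7.002| = 2.283 km/s.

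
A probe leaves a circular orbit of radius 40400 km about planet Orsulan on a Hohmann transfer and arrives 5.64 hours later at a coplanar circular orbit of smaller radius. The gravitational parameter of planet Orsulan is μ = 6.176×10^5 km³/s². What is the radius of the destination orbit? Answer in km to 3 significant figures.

Transfer time t = 5.64 hours = 20304 s, and t = π√(a_t³/μ).
So a_t = (μ t²/π²)^(1/3) = (6.176×10^5 × (20304)² / π²)^(1/3) = 29548 km.
Since a_t = (r₁ + r₂)/2, r₂ = 2a_t − r₁ = 2×29548 − 40400 = 18696 km.

r₂ = 18700 km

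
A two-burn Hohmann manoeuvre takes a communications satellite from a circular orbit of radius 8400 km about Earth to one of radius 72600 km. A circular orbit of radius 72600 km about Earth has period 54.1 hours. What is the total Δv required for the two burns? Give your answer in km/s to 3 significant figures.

From Kepler's third law T² = 4π²r³/μ at r = 72600 km, T = 54.1 hours = 54.1 × 3600 s = 1.9476×10^5 s: μ = 4π²r³/T² = 3.98263×10^5 km³/s².
Semi-major axis of the transfer orbit: a_t = (8400 + 72600)/2 = 40500 km.
At r₁ the circular-orbit speed is v₁ = √(μ/r₁) = 6.8857 km/s.
On the transfer ellipse at r₁, vis-viva gives v_p = √[μ(2/r₁ − 1/a_t)] = 9.2191 km/s.
First burn Δv₁ = |v_p − v₁| = 2.3334 km/s.
At r₂, v₂ = √(μ/r₂) = 2.3422 km/s.
Transfer-orbit speed at r₂: v_a = √[μ(2/r₂ − 1/a_t)] = 1.0667 km/s.
Second burn Δv₂ = |v₂ − v_a| = 1.2755 km/s.
Δv = Δv₁ + Δv₂ = 2.3334 + 1.2755 = 3.609 km/s.

Δv = 3.61 km/s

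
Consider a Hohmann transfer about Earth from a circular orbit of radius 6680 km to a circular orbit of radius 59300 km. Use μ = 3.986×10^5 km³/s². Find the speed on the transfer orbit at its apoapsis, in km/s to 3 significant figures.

The Hohmann ellipse has a_t = (r₁ + r₂)/2 = 32990 km.
At apoapsis, r = 59300 km.
Vis-viva: v = √[μ(2/r − 1/a_t)] = √[3.986×10^5 × (2/59300 − 1/32990)] = 1.167 km/s.

v = 1.17 km/s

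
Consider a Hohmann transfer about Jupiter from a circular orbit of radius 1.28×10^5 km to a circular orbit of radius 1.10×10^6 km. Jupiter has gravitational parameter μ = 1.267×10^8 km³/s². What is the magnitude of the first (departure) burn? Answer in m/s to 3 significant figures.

Semi-major axis of the transfer orbit: a_t = (1.280×10^5 + 1.100×10^6)/2 = 6.140×10^5 km.
On the circular orbit at r = 1.280×10^5 km, v_c = √(μ/r) = 31.46 km/s.
Transfer-orbit speed at the same r (vis-viva, a = a_t): v_t = √[μ(2/r − 1/a_t)] = 42.11 km/s.
Δv₁ = |v_t − v_c| = |42.11 − 31.46| = 10.65 km/s.

Δv₁ = 10600 m/s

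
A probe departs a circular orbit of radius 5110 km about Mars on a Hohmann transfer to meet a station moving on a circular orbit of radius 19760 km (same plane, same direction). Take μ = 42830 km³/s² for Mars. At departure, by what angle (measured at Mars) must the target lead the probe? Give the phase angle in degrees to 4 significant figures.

φ = 90.14°

Semi-major axis of the transfer orbit: a_t = (5110 + 19760)/2 = 12435 km.
The half-period of the transfer ellipse is t = π√(a_t³/μ) = 21049.6 s.
The target's mean motion on its circular orbit is ω₂ = √(μ/r₂³) = 7.45064×10^-5 rad/s.
Angle swept by the target during transfer: ω₂·t = 1.5683 rad = 89.86°.
Arrival is 180° from departure on the ellipse, so φ = 180° − 89.86° = 90.14°.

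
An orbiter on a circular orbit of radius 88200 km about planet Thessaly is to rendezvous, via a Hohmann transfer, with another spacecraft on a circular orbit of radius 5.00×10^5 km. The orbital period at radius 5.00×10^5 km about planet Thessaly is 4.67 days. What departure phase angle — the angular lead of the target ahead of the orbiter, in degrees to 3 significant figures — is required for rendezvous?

φ = 98.8°

From Kepler's third law T² = 4π²r³/μ at r = 5.00×10^5 km, T = 4.67 days = 4.67 × 86400 s = 4.03488×10^5 s: μ = 4π²r³/T² = 3.03116×10^7 km³/s².
Transfer-ellipse semi-major axis a_t = (r₁ + r₂)/2 = (88200 + 5.000×10^5)/2 = 2.941×10^5 km.
The half-period of the transfer ellipse is t = π√(a_t³/μ) = 91010 s.
The target's mean motion on its circular orbit is ω₂ = √(μ/r₂³) = 1.5572×10^-5 rad/s.
Angle swept by the target during transfer: ω₂·t = 1.4172 rad = 81.20°.
Arrival is 180° from departure on the ellipse, so φ = 180° − 81.20° = 98.8°.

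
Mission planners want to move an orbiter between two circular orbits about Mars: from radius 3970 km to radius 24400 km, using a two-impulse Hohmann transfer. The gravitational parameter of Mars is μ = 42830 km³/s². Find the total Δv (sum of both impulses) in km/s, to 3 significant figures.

Transfer-ellipse semi-major axis a_t = (r₁ + r₂)/2 = (3970 + 24400)/2 = 14185 km.
At r₁ the circular-orbit speed is v₁ = √(μ/r₁) = 3.285 km/s.
Transfer-orbit speed at r₁ (vis-viva): v_p = √[μ(2/r₁ − 1/a_t)] = 4.308 km/s.
First burn Δv₁ = |v_p − v₁| = 1.023 km/s.
At r₂, v₂ = √(μ/r₂) = 1.3249 km/s.
Transfer-orbit speed at r₂: v_a = √[μ(2/r₂ − 1/a_t)] = 0.70091 km/s.
Second burn Δv₂ = |v₂ − v_a| = 0.6240 km/s.
Total Δv = Δv₁ + Δv₂ = 1.647 km/s.

Δv = 1.65 km/s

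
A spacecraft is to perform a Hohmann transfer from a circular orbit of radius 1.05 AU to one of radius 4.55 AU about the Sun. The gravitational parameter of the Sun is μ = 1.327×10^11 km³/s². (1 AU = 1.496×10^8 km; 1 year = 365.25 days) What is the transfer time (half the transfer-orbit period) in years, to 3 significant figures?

In km: r₁ = 1.05 × 1.496×10^8 = 1.5708×10^8 km; r₂ = 4.55 × 1.496×10^8 = 6.8068×10^8 km.
The Hohmann ellipse has a_t = (r₁ + r₂)/2 = 4.1888×10^8 km.
Half the transfer-orbit period gives t = π√(a_t³/μ) = 7.393×10^7 s.
Converting: 7.393×10^7 s ÷ 3.15576×10^7 s/year (365.25 × 86400) = 2.34 years.

t = 2.34 years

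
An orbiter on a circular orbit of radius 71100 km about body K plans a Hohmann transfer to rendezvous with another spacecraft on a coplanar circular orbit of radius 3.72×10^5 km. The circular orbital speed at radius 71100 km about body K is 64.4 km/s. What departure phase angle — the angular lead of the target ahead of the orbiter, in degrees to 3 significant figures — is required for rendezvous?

φ = 97.3°

From the circular-orbit relation v² = μ/r at r = 71100 km: μ = v²r = (64.4)² × 71100 = 2.94877×10^8 km³/s².
Transfer-ellipse semi-major axis a_t = (r₁ + r₂)/2 = (71100 + 3.720×10^5)/2 = 2.2155×10^5 km.
Transfer time t = π√(a_t³/μ) = 19078 s.
Target angular speed ω₂ = √(μ/r₂³) = 7.5684×10^-5 rad/s.
Angle swept by the target during transfer: ω₂·t = 1.4439 rad = 82.73°.
The orbiter traverses 180° on the transfer ellipse, so the target must lead by 180° − 82.73° = 97.3°.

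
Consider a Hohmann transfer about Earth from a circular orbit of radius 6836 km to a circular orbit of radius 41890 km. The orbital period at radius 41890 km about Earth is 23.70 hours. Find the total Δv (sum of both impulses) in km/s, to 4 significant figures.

From Kepler's third law T² = 4π²r³/μ at r = 41890 km, T = 23.70 hours = 23.70 × 3600 s = 85320 s: μ = 4π²r³/T² = 3.98648×10^5 km³/s².
Transfer-ellipse semi-major axis a_t = (r₁ + r₂)/2 = (6836 + 41890)/2 = 24363 km.
Circular speed at r₁: v₁ = √(μ/r₁) = √(3.98648×10^5/6836) = 7.63649 km/s.
Transfer-orbit speed at r₁ (vis-viva equation): v_p = √[μ(2/r₁ − 1/a_t)] = 10.0134 km/s.
First burn Δv₁ = |v_p − v₁| = 2.377 km/s.
Circular speed at r₂: v₂ = √(μ/r₂) = 3.085 km/s.
Transfer-orbit speed at r₂: v_a = √[μ(2/r₂ − 1/a_t)] = 1.634 km/s.
Second burn Δv₂ = |v₂ − v_a| = 1.451 km/s.
Total Δv = Δv₁ + Δv₂ = 3.828 km/s.

Δv = 3.828 km/s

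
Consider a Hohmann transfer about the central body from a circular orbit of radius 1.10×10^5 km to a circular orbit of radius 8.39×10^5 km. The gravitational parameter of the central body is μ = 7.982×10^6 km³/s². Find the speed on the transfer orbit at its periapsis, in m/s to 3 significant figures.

The Hohmann ellipse has a_t = (r₁ + r₂)/2 = 4.745×10^5 km.
The periapsis of the transfer ellipse is at r = 1.100×10^5 km.
Vis-viva: v = √[μ(2/r − 1/a_t)] = √[7.982×10^6 × (2/1.100×10^5 − 1/4.745×10^5)] = 11.33 km/s.

v = 11300 m/s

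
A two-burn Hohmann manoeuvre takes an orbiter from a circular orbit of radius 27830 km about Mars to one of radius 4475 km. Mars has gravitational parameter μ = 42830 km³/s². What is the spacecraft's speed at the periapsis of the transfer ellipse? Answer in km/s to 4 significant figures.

Semi-major axis of the transfer orbit: a_t = (27830 + 4475)/2 = 16152.5 km.
At periapsis, r = 4475 km.
Applying v² = μ(2/r − 1/a_t): v = 4.061 km/s.

v = 4.061 km/s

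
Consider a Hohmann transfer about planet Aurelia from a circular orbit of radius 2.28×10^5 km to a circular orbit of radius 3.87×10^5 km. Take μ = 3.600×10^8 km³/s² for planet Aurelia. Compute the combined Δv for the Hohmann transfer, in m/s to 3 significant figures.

Δv = 9080 m/s

Transfer-ellipse semi-major axis a_t = (r₁ + r₂)/2 = (2.280×10^5 + 3.870×10^5)/2 = 3.075×10^5 km.
Circular speed at r₁: v₁ = √(μ/r₁) = √(3.600×10^8/2.280×10^5) = 39.736 km/s.
On the transfer ellipse at r₁, v² = μ(2/r − 1/a) gives v_p = √[μ(2/r₁ − 1/a_t)] = 44.578 km/s.
First burn Δv₁ = |v_p − v₁| = 4.842 km/s.
Circular speed at r₂: v₂ = √(μ/r₂) = 30.500 km/s.
Transfer-orbit speed at r₂: v_a = √[μ(2/r₂ − 1/a_t)] = 26.263 km/s.
Second burn Δv₂ = |v₂ − v_a| = 4.237 km/s.
Total Δv = Δv₁ + Δv₂ = 9.079 km/s.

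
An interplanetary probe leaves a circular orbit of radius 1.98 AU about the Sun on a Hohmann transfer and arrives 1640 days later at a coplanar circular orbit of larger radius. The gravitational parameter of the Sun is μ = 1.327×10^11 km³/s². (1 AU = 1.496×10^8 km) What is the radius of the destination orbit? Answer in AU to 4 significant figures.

r₂ = 6.660 AU

In km: r₁ = 1.98 × 1.496×10^8 = 2.96208×10^8 km.
Transfer time t = 1640 days = 1.41696×10^8 s, and t = π√(a_t³/μ).
So a_t = (μ t²/π²)^(1/3) = (1.327×10^11 × (1.41696×10^8)² / π²)^(1/3) = 6.4629×10^8 km.
Since a_t = (r₁ + r₂)/2, r₂ = 2a_t − r₁ = 2×6.4629×10^8 − 2.96208×10^8 = 9.96372×10^8 km.
In AU: r₂ = 9.96372×10^8 / 1.496×10^8 = 6.660 AU.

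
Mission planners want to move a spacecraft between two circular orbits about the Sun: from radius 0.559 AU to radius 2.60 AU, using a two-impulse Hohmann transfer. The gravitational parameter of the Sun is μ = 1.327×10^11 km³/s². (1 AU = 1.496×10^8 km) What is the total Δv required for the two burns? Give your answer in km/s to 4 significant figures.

In km: r₁ = 0.559 × 1.496×10^8 = 8.36264×10^7 km; r₂ = 2.60 × 1.496×10^8 = 3.8896×10^8 km.
The Hohmann ellipse has a_t = (r₁ + r₂)/2 = 2.362932×10^8 km.
Circular speed at r₁: v₁ = √(μ/r₁) = √(1.327×10^11/8.36264×10^7) = 39.835 km/s.
Transfer-orbit speed at r₁ (v² = μ(2/r − 1/a)): v_p = √[μ(2/r₁ − 1/a_t)] = 51.108 km/s.
First burn Δv₁ = |v_p − v₁| = 11.273 km/s.
Circular speed at r₂: v₂ = √(μ/r₂) = 18.4707 km/s.
Transfer-orbit speed at r₂: v_a = √[μ(2/r₂ − 1/a_t)] = 10.9883 km/s.
Second burn Δv₂ = |v₂ − v_a| = 7.4824 km/s.
Δv = Δv₁ + Δv₂ = 11.273 + 7.4824 = 18.76 km/s.

Δv = 18.76 km/s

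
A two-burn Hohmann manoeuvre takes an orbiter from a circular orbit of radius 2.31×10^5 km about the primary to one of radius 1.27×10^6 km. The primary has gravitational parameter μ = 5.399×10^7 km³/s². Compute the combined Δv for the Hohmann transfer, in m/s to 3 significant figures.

Δv = 7500 m/s

Transfer-ellipse semi-major axis a_t = (r₁ + r₂)/2 = (2.310×10^5 + 1.270×10^6)/2 = 7.505×10^5 km.
Circular speed at r₁: v₁ = √(μ/r₁) = √(5.399×10^7/2.310×10^5) = 15.288 km/s.
Transfer-orbit speed at r₁ (v² = μ(2/r − 1/a)): v_p = √[μ(2/r₁ − 1/a_t)] = 19.887 km/s.
First burn Δv₁ = |v_p − v₁| = 4.599 km/s.
Circular speed at r₂: v₂ = √(μ/r₂) = 6.520 km/s.
Transfer-orbit speed at r₂: v_a = √[μ(2/r₂ − 1/a_t)] = 3.617 km/s.
Second burn Δv₂ = |v₂ − v_a| = 2.903 km/s.
Δv = Δv₁ + Δv₂ = 4.599 + 2.903 = 7.502 km/s.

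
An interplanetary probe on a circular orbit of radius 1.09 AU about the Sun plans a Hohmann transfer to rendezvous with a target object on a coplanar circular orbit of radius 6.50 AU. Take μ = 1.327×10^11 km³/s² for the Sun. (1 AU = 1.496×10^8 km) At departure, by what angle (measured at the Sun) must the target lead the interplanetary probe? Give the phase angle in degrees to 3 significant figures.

In km: r₁ = 1.09 × 1.496×10^8 = 1.63064×10^8 km; r₂ = 6.50 × 1.496×10^8 = 9.724×10^8 km.
Semi-major axis of the transfer orbit: a_t = (1.63064×10^8 + 9.724×10^8)/2 = 5.67732×10^8 km.
Transfer time t = π√(a_t³/μ) = 1.16662×10^8 s.
The target's mean motion on its circular orbit is ω₂ = √(μ/r₂³) = 1.20135×10^-8 rad/s.
Angle swept by the target during transfer: ω₂·t = 1.4015 rad = 80.30°.
Arrival is 180° from departure on the ellipse, so φ = 180° − 80.30° = 99.7°.

φ = 99.7°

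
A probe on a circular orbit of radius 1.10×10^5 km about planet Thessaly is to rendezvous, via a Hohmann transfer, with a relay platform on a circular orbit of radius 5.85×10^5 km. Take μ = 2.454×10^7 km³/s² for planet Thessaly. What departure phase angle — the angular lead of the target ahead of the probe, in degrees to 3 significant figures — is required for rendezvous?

φ = 97.6°

Transfer-ellipse semi-major axis a_t = (r₁ + r₂)/2 = (1.100×10^5 + 5.850×10^5)/2 = 3.475×10^5 km.
The half-period of the transfer ellipse is t = π√(a_t³/μ) = 1.29911×10^5 s.
The target's mean motion on its circular orbit is ω₂ = √(μ/r₂³) = 1.10714×10^-5 rad/s.
Angle swept by the target during transfer: ω₂·t = 1.4383 rad = 82.41°.
The probe traverses 180° on the transfer ellipse, so the target must lead by 180° − 82.41° = 97.6°.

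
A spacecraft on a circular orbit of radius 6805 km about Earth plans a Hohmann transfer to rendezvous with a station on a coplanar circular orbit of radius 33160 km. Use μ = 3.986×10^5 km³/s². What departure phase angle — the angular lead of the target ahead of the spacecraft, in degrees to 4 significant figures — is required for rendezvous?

Semi-major axis of the transfer orbit: a_t = (6805 + 33160)/2 = 19982.5 km.
Transfer time t = π√(a_t³/μ) = 14055.8 s.
The target's mean motion on its circular orbit is ω₂ = √(μ/r₂³) = 1.04555×10^-4 rad/s.
Angle swept by the target during transfer: ω₂·t = 1.4696 rad = 84.20°.
Arrival is 180° from departure on the ellipse, so φ = 180° − 84.20° = 95.80°.

φ = 95.80°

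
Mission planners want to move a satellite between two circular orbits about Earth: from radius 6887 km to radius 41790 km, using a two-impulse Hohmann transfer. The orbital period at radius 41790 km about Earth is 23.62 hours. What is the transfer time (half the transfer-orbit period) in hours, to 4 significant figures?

From Kepler's third law T² = 4π²r³/μ at r = 41790 km, T = 23.62 hours = 23.62 × 3600 s = 85032 s: μ = 4π²r³/T² = 3.98485×10^5 km³/s².
The Hohmann ellipse has a_t = (r₁ + r₂)/2 = 24338.5 km.
By Kepler's third law the transfer-orbit period is T = 2π√(a_t³/μ), so t = T/2 = 18897 s.
Converting: 18897 s ÷ 3600 s/hour = 5.249 hours.

t = 5.249 hours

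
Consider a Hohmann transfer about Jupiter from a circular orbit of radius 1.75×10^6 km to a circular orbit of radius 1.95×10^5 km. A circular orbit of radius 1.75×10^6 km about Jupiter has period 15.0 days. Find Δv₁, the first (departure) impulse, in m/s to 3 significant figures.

From Kepler's third law T² = 4π²r³/μ at r = 1.75×10^6 km, T = 15.0 days = 15.0 × 86400 s = 1.296×10^6 s: μ = 4π²r³/T² = 1.25969×10^8 km³/s².
Semi-major axis of the transfer orbit: a_t = (1.750×10^6 + 1.950×10^5)/2 = 9.725×10^5 km.
On the circular orbit at r = 1.750×10^6 km, v_c = √(μ/r) = 8.484 km/s.
Transfer-orbit speed at the same r (vis-viva, a = a_t): v_t = √[μ(2/r − 1/a_t)] = 3.799 km/s.
Δv₁ = |v_t − v_c| = |3.799 − 8.484| = 4.685 km/s.

Δv₁ = 4690 m/s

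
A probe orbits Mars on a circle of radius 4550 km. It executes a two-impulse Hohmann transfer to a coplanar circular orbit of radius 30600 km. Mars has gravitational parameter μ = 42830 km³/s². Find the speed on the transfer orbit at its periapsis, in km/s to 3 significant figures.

v = 4.05 km/s

Transfer-ellipse semi-major axis a_t = (r₁ + r₂)/2 = (4550 + 30600)/2 = 17575 km.
The periapsis of the transfer ellipse is at r = 4550 km.
Vis-viva: v = √[μ(2/r − 1/a_t)] = √[42830 × (2/4550 − 1/17575)] = 4.048 km/s.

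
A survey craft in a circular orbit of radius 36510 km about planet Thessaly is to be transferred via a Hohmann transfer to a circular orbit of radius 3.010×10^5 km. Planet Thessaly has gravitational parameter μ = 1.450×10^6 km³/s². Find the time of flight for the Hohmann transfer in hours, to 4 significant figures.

Semi-major axis of the transfer orbit: a_t = (36510 + 3.010×10^5)/2 = 1.68755×10^5 km.
By Kepler's third law the transfer-orbit period is T = 2π√(a_t³/μ), so t = T/2 = 1.8086×10^5 s.
Converting: 1.8086×10^5 s ÷ 3600 s/hour = 50.24 hours.

t = 50.24 hours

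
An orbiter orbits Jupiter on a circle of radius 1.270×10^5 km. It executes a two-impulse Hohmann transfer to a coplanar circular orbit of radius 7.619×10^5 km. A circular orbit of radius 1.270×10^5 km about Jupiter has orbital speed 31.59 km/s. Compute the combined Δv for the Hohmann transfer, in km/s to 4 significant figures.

Δv = 15.77 km/s

From the circular-orbit relation v² = μ/r at r = 1.270×10^5 km: μ = v²r = (31.59)² × 1.270×10^5 = 1.26737×10^8 km³/s².
Transfer-ellipse semi-major axis a_t = (r₁ + r₂)/2 = (1.270×10^5 + 7.619×10^5)/2 = 4.4445×10^5 km.
Circular speed at r₁: v₁ = √(μ/r₁) = √(1.26737×10^8/1.270×10^5) = 31.590 km/s.
Transfer-orbit speed at r₁ (vis-viva): v_p = √[μ(2/r₁ − 1/a_t)] = 41.361 km/s.
First burn Δv₁ = |v_p − v₁| = 9.771 km/s.
Circular speed at r₂: v₂ = √(μ/r₂) = 12.897 km/s.
Transfer-orbit speed at r₂: v_a = √[μ(2/r₂ − 1/a_t)] = 6.8943 km/s.
Second burn Δv₂ = |v₂ − v_a| = 6.003 km/s.
Δv = Δv₁ + Δv₂ = 9.771 + 6.003 = 15.77 km/s.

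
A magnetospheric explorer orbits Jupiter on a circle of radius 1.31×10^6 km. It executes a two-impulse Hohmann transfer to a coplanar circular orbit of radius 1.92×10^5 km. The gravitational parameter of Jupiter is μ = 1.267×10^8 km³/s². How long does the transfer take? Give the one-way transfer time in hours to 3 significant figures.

t = 50.5 hours

Semi-major axis of the transfer orbit: a_t = (1.310×10^6 + 1.920×10^5)/2 = 7.510×10^5 km.
By Kepler's third law the transfer-orbit period is T = 2π√(a_t³/μ), so t = T/2 = 1.8164×10^5 s.
Converting: 1.8164×10^5 s ÷ 3600 s/hour = 50.5 hours.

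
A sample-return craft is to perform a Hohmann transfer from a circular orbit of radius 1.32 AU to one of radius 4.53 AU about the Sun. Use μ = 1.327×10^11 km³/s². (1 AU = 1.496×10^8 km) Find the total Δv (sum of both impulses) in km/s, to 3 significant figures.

In km: r₁ = 1.32 × 1.496×10^8 = 1.97472×10^8 km; r₂ = 4.53 × 1.496×10^8 = 6.77688×10^8 km.
Semi-major axis of the transfer orbit: a_t = (1.97472×10^8 + 6.77688×10^8)/2 = 4.3758×10^8 km.
Circular speed at r₁: v₁ = √(μ/r₁) = √(1.327×10^11/1.97472×10^8) = 25.923 km/s.
Transfer-orbit speed at r₁ (v² = μ(2/r − 1/a)): v_p = √[μ(2/r₁ − 1/a_t)] = 32.260 km/s.
First burn Δv₁ = |v_p − v₁| = 6.337 km/s.
Circular speed at r₂: v₂ = √(μ/r₂) = 13.993 km/s.
Transfer-orbit speed at r₂: v_a = √[μ(2/r₂ − 1/a_t)] = 9.4004 km/s.
Second burn Δv₂ = |v₂ − v_a| = 4.593 km/s.
Total Δv = Δv₁ + Δv₂ = 10.93 km/s.

Δv = 10.9 km/s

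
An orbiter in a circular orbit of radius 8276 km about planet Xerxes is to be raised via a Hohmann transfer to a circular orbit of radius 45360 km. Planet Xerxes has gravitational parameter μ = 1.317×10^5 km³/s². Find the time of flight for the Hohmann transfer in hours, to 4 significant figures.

t = 10.56 hours

Semi-major axis of the transfer orbit: a_t = (8276 + 45360)/2 = 26818 km.
Transfer time t = π√(a_t³/μ) = π√((26818)³ / 1.317×10^5) = 38020 s.
Converting: 38020 s ÷ 3600 s/hour = 10.56 hours.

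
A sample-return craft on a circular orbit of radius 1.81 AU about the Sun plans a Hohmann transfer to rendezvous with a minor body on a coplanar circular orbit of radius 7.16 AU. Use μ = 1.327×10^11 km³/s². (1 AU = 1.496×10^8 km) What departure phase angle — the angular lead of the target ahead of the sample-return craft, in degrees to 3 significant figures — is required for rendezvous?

φ = 90.8°

In km: r₁ = 1.81 × 1.496×10^8 = 2.70776×10^8 km; r₂ = 7.16 × 1.496×10^8 = 1.071136×10^9 km.
The Hohmann ellipse has a_t = (r₁ + r₂)/2 = 6.70956×10^8 km.
Transfer time t = π√(a_t³/μ) = 1.499×10^8 s.
Target angular speed ω₂ = √(μ/r₂³) = 1.039×10^-8 rad/s.
Angle swept by the target during transfer: ω₂·t = 1.5575 rad = 89.24°.
The sample-return craft traverses 180° on the transfer ellipse, so the target must lead by 180° − 89.24° = 90.8°.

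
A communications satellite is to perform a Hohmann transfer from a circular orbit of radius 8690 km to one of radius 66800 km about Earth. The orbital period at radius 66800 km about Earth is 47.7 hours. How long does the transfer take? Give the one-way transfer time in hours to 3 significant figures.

t = 10.1 hours

From Kepler's third law T² = 4π²r³/μ at r = 66800 km, T = 47.7 hours = 47.7 × 3600 s = 1.7172×10^5 s: μ = 4π²r³/T² = 3.99068×10^5 km³/s².
Transfer-ellipse semi-major axis a_t = (r₁ + r₂)/2 = (8690 + 66800)/2 = 37745 km.
Transfer time t = π√(a_t³/μ) = π√((37745)³ / 3.99068×10^5) = 36470 s.
Converting: 36470 s ÷ 3600 s/hour = 10.1 hours.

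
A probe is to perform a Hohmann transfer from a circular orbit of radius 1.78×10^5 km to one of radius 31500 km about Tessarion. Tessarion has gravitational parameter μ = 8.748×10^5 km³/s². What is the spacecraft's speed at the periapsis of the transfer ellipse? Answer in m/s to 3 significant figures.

v = 6870 m/s

Transfer-ellipse semi-major axis a_t = (r₁ + r₂)/2 = (1.780×10^5 + 31500)/2 = 1.0475×10^5 km.
The periapsis of the transfer ellipse is at r = 31500 km.
Vis-viva: v = √[μ(2/r − 1/a_t)] = √[8.748×10^5 × (2/31500 − 1/1.0475×10^5)] = 6.870 km/s.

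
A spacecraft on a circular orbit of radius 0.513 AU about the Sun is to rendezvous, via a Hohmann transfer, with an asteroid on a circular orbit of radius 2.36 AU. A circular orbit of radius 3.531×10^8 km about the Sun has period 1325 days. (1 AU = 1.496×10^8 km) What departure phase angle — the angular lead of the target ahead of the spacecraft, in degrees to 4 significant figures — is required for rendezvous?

φ = 94.52°

From Kepler's third law T² = 4π²r³/μ at r = 3.531×10^8 km, T = 1325 days = 1325 × 86400 s = 1.1448×10^8 s: μ = 4π²r³/T² = 1.32615×10^11 km³/s².
In km: r₁ = 0.513 × 1.496×10^8 = 7.67448×10^7 km; r₂ = 2.36 × 1.496×10^8 = 3.53056×10^8 km.
Semi-major axis of the transfer orbit: a_t = (7.67448×10^7 + 3.53056×10^8)/2 = 2.149004×10^8 km.
The half-period of the transfer ellipse is t = π√(a_t³/μ) = 2.718×10^7 s.
Target angular speed ω₂ = √(μ/r₂³) = 5.489×10^-8 rad/s.
Angle swept by the target during transfer: ω₂·t = 1.4919 rad = 85.48°.
Arrival is 180° from departure on the ellipse, so φ = 180° − 85.48° = 94.52°.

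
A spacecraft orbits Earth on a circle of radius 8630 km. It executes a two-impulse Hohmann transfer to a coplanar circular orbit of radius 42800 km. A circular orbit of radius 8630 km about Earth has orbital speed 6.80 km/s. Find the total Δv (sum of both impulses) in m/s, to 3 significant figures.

From the circular-orbit relation v² = μ/r at r = 8630 km: μ = v²r = (6.80)² × 8630 = 3.99051×10^5 km³/s².
Transfer-ellipse semi-major axis a_t = (r₁ + r₂)/2 = (8630 + 42800)/2 = 25715 km.
Circular speed at r₁: v₁ = √(μ/r₁) = √(3.99051×10^5/8630) = 6.8000 km/s.
Transfer-orbit speed at r₁ (v² = μ(2/r − 1/a)): v_p = √[μ(2/r₁ − 1/a_t)] = 8.7728 km/s.
First burn Δv₁ = |v_p − v₁| = 1.9728 km/s.
At r₂, v₂ = √(μ/r₂) = 3.0535 km/s.
Transfer-orbit speed at r₂: v_a = √[μ(2/r₂ − 1/a_t)] = 1.7689 km/s.
Second burn Δv₂ = |v₂ − v_a| = 1.2846 km/s.
Δv = Δv₁ + Δv₂ = 1.9728 + 1.2846 = 3.257 km/s.

Δv = 3260 m/s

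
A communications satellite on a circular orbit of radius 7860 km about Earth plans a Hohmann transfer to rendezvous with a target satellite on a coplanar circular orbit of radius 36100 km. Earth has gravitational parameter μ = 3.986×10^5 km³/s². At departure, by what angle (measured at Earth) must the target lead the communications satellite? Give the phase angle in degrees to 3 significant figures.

φ = 94.5°

Semi-major axis of the transfer orbit: a_t = (7860 + 36100)/2 = 21980 km.
Transfer time t = π√(a_t³/μ) = 16215.2 s.
Target angular speed ω₂ = √(μ/r₂³) = 9.20466×10^-5 rad/s.
Angle swept by the target during transfer: ω₂·t = 1.4926 rad = 85.52°.
Arrival is 180° from departure on the ellipse, so φ = 180° − 85.52° = 94.5°.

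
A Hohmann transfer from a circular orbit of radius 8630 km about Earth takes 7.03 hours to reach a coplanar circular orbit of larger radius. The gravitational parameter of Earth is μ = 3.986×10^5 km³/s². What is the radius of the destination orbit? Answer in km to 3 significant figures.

Transfer time t = 7.03 hours = 25308 s, and t = π√(a_t³/μ).
So a_t = (μ t²/π²)^(1/3) = (3.986×10^5 × (25308)² / π²)^(1/3) = 29575 km.
Since a_t = (r₁ + r₂)/2, r₂ = 2a_t − r₁ = 2×29575 − 8630 = 50520 km.

r₂ = 50500 km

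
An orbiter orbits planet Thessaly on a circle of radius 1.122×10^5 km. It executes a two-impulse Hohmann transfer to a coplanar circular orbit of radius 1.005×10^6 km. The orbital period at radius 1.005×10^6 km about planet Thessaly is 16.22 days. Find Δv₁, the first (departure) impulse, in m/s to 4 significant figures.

Δv₁ = 4603 m/s

From Kepler's third law T² = 4π²r³/μ at r = 1.005×10^6 km, T = 16.22 days = 16.22 × 86400 s = 1.401408×10^6 s: μ = 4π²r³/T² = 2.04046×10^7 km³/s².
Transfer-ellipse semi-major axis a_t = (r₁ + r₂)/2 = (1.122×10^5 + 1.005×10^6)/2 = 5.586×10^5 km.
On the circular orbit at r = 1.122×10^5 km, v_c = √(μ/r) = 13.4855 km/s.
Transfer-orbit speed at the same r (vis-viva, a = a_t): v_t = √[μ(2/r − 1/a_t)] = 18.0884 km/s.
Δv₁ = |v_t − v_c| = |18.0884 − 13.4855| = 4.603 km/s.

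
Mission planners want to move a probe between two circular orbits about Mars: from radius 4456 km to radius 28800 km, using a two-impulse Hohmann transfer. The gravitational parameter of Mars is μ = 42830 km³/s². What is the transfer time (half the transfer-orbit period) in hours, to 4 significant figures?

The Hohmann ellipse has a_t = (r₁ + r₂)/2 = 16628 km.
Half the transfer-orbit period gives t = π√(a_t³/μ) = 32549 s.
Converting: 32549 s ÷ 3600 s/hour = 9.041 hours.

t = 9.041 hours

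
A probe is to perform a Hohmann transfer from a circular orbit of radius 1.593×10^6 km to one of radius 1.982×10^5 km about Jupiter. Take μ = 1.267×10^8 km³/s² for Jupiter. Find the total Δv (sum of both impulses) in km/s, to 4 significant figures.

The Hohmann ellipse has a_t = (r₁ + r₂)/2 = 8.956×10^5 km.
At r₁ the circular-orbit speed is v₁ = √(μ/r₁) = 8.918 km/s.
Transfer-orbit speed at r₁ (vis-viva): v_a = √[μ(2/r₁ − 1/a_t)] = 4.195 km/s.
First burn Δv₁ = |v_a − v₁| = 4.723 km/s.
At r₂, v₂ = √(μ/r₂) = 25.283 km/s.
Transfer-orbit speed at r₂: v_p = √[μ(2/r₂ − 1/a_t)] = 33.720 km/s.
Second burn Δv₂ = |v₂ − v_p| = 8.437 km/s.
Δv = Δv₁ + Δv₂ = 4.723 + 8.437 = 13.16 km/s.

Δv = 13.16 km/s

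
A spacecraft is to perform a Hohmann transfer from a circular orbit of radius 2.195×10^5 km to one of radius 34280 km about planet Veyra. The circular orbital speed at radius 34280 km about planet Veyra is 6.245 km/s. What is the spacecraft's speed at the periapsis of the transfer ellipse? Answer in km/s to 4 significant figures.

v = 8.214 km/s

From the circular-orbit relation v² = μ/r at r = 34280 km: μ = v²r = (6.245)² × 34280 = 1.33692×10^6 km³/s².
Semi-major axis of the transfer orbit: a_t = (2.195×10^5 + 34280)/2 = 1.2689×10^5 km.
At periapsis, r = 34280 km.
Applying v² = μ(2/r − 1/a_t): v = 8.214 km/s.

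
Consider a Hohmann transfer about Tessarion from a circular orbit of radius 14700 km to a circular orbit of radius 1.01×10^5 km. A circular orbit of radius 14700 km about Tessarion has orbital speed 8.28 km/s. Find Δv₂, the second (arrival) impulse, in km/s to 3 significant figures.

From the circular-orbit relation v² = μ/r at r = 14700 km: μ = v²r = (8.28)² × 14700 = 1.00781×10^6 km³/s².
Semi-major axis of the transfer orbit: a_t = (14700 + 1.010×10^5)/2 = 57850 km.
Circular speed at r = 1.010×10^5 km: v_c = √(μ/r) = 3.159 km/s.
Vis-viva on the transfer ellipse at r = 1.010×10^5 km gives v_t = √[μ(2/r − 1/a_t)] = 1.592 km/s.
Δv₂ = |v_t − v_c| = |1.592 − 3.159| = 1.567 km/s.

Δv₂ = 1.57 km/s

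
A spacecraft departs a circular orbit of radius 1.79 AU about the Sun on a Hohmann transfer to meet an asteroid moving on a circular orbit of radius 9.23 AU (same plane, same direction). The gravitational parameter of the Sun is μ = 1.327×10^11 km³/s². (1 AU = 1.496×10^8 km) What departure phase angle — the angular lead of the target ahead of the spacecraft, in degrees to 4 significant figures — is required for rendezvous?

In km: r₁ = 1.79 × 1.496×10^8 = 2.67784×10^8 km; r₂ = 9.23 × 1.496×10^8 = 1.380808×10^9 km.
Transfer-ellipse semi-major axis a_t = (r₁ + r₂)/2 = (2.67784×10^8 + 1.380808×10^9)/2 = 8.24296×10^8 km.
The half-period of the transfer ellipse is t = π√(a_t³/μ) = 2.041×10^8 s.
The target's mean motion on its circular orbit is ω₂ = √(μ/r₂³) = 7.100×10^-9 rad/s.
Angle swept by the target during transfer: ω₂·t = 1.449 rad = 83.02°.
The spacecraft traverses 180° on the transfer ellipse, so the target must lead by 180° − 83.02° = 96.98°.

φ = 96.98°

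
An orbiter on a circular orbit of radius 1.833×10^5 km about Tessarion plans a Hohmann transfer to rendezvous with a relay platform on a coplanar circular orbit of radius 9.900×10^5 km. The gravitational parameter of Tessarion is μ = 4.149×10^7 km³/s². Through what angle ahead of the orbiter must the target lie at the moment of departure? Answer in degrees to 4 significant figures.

Transfer-ellipse semi-major axis a_t = (r₁ + r₂)/2 = (1.833×10^5 + 9.900×10^5)/2 = 5.8665×10^5 km.
Transfer time t = π√(a_t³/μ) = 2.19153×10^5 s.
The target's mean motion on its circular orbit is ω₂ = √(μ/r₂³) = 6.53911×10^-6 rad/s.
Angle swept by the target during transfer: ω₂·t = 1.4331 rad = 82.11°.
Arrival is 180° from departure on the ellipse, so φ = 180° − 82.11° = 97.89°.

φ = 97.89°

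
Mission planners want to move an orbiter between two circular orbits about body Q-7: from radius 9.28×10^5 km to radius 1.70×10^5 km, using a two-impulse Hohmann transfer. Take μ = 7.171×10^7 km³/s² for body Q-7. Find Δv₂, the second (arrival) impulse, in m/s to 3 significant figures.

Δv₂ = 6160 m/s

Semi-major axis of the transfer orbit: a_t = (9.280×10^5 + 1.700×10^5)/2 = 5.490×10^5 km.
Circular speed at r = 1.700×10^5 km: v_c = √(μ/r) = 20.5383 km/s.
Vis-viva on the transfer ellipse at r = 1.700×10^5 km gives v_t = √[μ(2/r − 1/a_t)] = 26.7026 km/s.
Δv₂ = |v_t − v_c| = |26.7026 − 20.5383| = 6.164 km/s.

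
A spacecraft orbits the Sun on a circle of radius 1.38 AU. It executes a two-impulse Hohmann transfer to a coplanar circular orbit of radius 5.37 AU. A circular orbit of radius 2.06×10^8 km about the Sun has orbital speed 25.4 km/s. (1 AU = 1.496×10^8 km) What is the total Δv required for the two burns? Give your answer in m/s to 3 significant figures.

From the circular-orbit relation v² = μ/r at r = 2.06×10^8 km: μ = v²r = (25.4)² × 2.06×10^8 = 1.32903×10^11 km³/s².
In km: r₁ = 1.38 × 1.496×10^8 = 2.06448×10^8 km; r₂ = 5.37 × 1.496×10^8 = 8.03352×10^8 km.
The Hohmann ellipse has a_t = (r₁ + r₂)/2 = 5.049×10^8 km.
At r₁ the circular-orbit speed is v₁ = √(μ/r₁) = 25.3724 km/s.
Transfer-orbit speed at r₁ (v² = μ(2/r − 1/a)): v_p = √[μ(2/r₁ − 1/a_t)] = 32.0046 km/s.
First burn Δv₁ = |v_p − v₁| = 6.632 km/s.
At r₂, v₂ = √(μ/r₂) = 12.8622 km/s.
Transfer-orbit speed at r₂: v_a = √[μ(2/r₂ − 1/a_t)] = 8.22464 km/s.
Second burn Δv₂ = |v₂ − v_a| = 4.638 km/s.
Total Δv = Δv₁ + Δv₂ = 11.27 km/s.

Δv = 11300 m/s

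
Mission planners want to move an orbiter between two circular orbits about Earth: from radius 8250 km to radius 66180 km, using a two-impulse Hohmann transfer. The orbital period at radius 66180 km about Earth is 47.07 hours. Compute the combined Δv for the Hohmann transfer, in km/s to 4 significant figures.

Δv = 3.617 km/s

From Kepler's third law T² = 4π²r³/μ at r = 66180 km, T = 47.07 hours = 47.07 × 3600 s = 1.69452×10^5 s: μ = 4π²r³/T² = 3.98517×10^5 km³/s².
Semi-major axis of the transfer orbit: a_t = (8250 + 66180)/2 = 37215 km.
Circular speed at r₁: v₁ = √(μ/r₁) = √(3.98517×10^5/8250) = 6.950 km/s.
Transfer-orbit speed at r₁ (vis-viva): v_p = √[μ(2/r₁ − 1/a_t)] = 9.268 km/s.
First burn Δv₁ = |v_p − v₁| = 2.318 km/s.
At r₂, v₂ = √(μ/r₂) = 2.454 km/s.
Transfer-orbit speed at r₂: v_a = √[μ(2/r₂ − 1/a_t)] = 1.155 km/s.
Second burn Δv₂ = |v₂ − v_a| = 1.299 km/s.
Δv = Δv₁ + Δv₂ = 2.318 + 1.299 = 3.617 km/s.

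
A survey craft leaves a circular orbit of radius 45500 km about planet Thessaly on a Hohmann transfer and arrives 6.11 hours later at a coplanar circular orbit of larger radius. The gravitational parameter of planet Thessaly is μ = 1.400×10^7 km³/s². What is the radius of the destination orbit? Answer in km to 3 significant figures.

Transfer time t = 6.11 hours = 21996 s, and t = π√(a_t³/μ).
So a_t = (μ t²/π²)^(1/3) = (1.400×10^7 × (21996)² / π²)^(1/3) = 88207 km.
Since a_t = (r₁ + r₂)/2, r₂ = 2a_t − r₁ = 2×88207 − 45500 = 1.30914×10^5 km.

r₂ = 1.31×10^5 km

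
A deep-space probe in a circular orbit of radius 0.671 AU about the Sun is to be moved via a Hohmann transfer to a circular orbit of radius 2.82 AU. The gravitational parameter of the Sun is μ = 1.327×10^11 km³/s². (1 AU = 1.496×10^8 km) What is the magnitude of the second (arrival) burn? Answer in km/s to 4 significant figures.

Δv₂ = 6.739 km/s

In km: r₁ = 0.671 × 1.496×10^8 = 1.003816×10^8 km; r₂ = 2.82 × 1.496×10^8 = 4.21872×10^8 km.
Semi-major axis of the transfer orbit: a_t = (1.003816×10^8 + 4.21872×10^8)/2 = 2.611268×10^8 km.
On the circular orbit at r = 4.21872×10^8 km, v_c = √(μ/r) = 17.7356 km/s.
Transfer-orbit speed at the same r (vis-viva, a = a_t): v_t = √[μ(2/r − 1/a_t)] = 10.9963 km/s.
Δv₂ = |v_t − v_c| = |10.9963 − 17.7356| = 6.739 km/s.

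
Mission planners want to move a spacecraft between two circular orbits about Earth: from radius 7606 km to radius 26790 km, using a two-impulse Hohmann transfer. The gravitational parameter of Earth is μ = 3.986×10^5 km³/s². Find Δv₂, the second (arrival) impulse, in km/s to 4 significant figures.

The Hohmann ellipse has a_t = (r₁ + r₂)/2 = 17198 km.
On the circular orbit at r = 26790 km, v_c = √(μ/r) = 3.857 km/s.
Transfer-orbit speed at the same r (vis-viva, a = a_t): v_t = √[μ(2/r − 1/a_t)] = 2.565 km/s.
Δv₂ = |v_t − v_c| = |2.565 − 3.857| = 1.292 km/s.

Δv₂ = 1.292 km/s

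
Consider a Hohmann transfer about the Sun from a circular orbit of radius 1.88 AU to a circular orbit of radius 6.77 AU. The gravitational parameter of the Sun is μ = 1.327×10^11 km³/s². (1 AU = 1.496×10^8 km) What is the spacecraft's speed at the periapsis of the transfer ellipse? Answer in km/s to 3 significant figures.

In km: r₁ = 1.88 × 1.496×10^8 = 2.81248×10^8 km; r₂ = 6.77 × 1.496×10^8 = 1.012792×10^9 km.
The Hohmann ellipse has a_t = (r₁ + r₂)/2 = 6.4702×10^8 km.
The periapsis of the transfer ellipse is at r = 2.81248×10^8 km.
Applying v² = μ(2/r − 1/a_t): v = 27.18 km/s.

v = 27.2 km/s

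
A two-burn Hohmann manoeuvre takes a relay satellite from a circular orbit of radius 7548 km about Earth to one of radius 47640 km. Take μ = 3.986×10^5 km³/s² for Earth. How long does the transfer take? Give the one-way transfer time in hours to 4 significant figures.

Semi-major axis of the transfer orbit: a_t = (7548 + 47640)/2 = 27594 km.
Half the transfer-orbit period gives t = π√(a_t³/μ) = 22810 s.
Converting: 22810 s ÷ 3600 s/hour = 6.336 hours.

t = 6.336 hours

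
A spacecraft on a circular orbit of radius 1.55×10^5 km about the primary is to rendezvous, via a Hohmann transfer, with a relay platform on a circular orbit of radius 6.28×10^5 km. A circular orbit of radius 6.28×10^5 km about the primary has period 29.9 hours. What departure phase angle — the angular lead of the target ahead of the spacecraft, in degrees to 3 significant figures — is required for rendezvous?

From Kepler's third law T² = 4π²r³/μ at r = 6.28×10^5 km, T = 29.9 hours = 29.9 × 3600 s = 1.0764×10^5 s: μ = 4π²r³/T² = 8.43901×10^8 km³/s².
The Hohmann ellipse has a_t = (r₁ + r₂)/2 = 3.915×10^5 km.
The half-period of the transfer ellipse is t = π√(a_t³/μ) = 26491.22 s.
The target's mean motion on its circular orbit is ω₂ = √(μ/r₂³) = 5.837222×10^-5 rad/s.
Angle swept by the target during transfer: ω₂·t = 1.5464 rad = 88.60°.
The spacecraft traverses 180° on the transfer ellipse, so the target must lead by 180° − 88.60° = 91.4°.

φ = 91.4°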